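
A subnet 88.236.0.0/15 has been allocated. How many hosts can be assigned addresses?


Host bits = 32 - 15 = 17
Total addresses = 2^17 = 131072
Usable = total - 2 (network and broadcast)
Usable hosts: 131070


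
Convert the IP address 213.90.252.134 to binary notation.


213 = 11010101
90 = 01011010
252 = 11111100
134 = 10000110
Binary: 11010101.01011010.11111100.10000110


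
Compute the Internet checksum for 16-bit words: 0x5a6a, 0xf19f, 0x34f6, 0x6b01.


Sum all words (with carry folding):
+ 0x5a6a = 0x5a6a
+ 0xf19f = 0x4c0a
+ 0x34f6 = 0x8100
+ 0x6b01 = 0xec01
One's complement: ~0xec01
Checksum = 0x13fe


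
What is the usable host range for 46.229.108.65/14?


Network: 46.228.0.0
Broadcast: 46.231.255.255
First usable = network + 1
Last usable = broadcast - 1
Range: 46.228.0.1 to 46.231.255.254


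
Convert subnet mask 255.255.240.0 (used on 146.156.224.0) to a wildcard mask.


Subnet mask: 255.255.240.0
Wildcard = 255.255.255.255 - subnet mask
255 - 255 = 0
255 - 255 = 0
255 - 240 = 15
255 - 0 = 255
Wildcard: 0.0.15.255


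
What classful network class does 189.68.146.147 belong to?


First octet: 189
Binary: 10111101
10xxxxxx -> Class B (128-191)
Class B, default mask 255.255.0.0 (/16)


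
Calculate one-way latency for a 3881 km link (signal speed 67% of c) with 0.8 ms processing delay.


Speed = 0.67 * 3e5 km/s = 201000 km/s
Propagation delay = 3881 / 201000 = 0.0193 s = 19.3085 ms
Processing delay = 0.8 ms
Total one-way latency = 20.1085 ms


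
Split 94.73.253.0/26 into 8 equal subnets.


New prefix = 26 + 3 = 29
Each subnet has 8 addresses
  94.73.253.0/29
  94.73.253.8/29
  94.73.253.16/29
  94.73.253.24/29
  94.73.253.32/29
  94.73.253.40/29
  94.73.253.48/29
  94.73.253.56/29
Subnets: 94.73.253.0/29, 94.73.253.8/29, 94.73.253.16/29, 94.73.253.24/29, 94.73.253.32/29, 94.73.253.40/29, 94.73.253.48/29, 94.73.253.56/29


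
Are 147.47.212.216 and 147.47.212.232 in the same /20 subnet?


Mask: 255.255.240.0
147.47.212.216 AND mask = 147.47.208.0
147.47.212.232 AND mask = 147.47.208.0
Yes, same subnet (147.47.208.0)


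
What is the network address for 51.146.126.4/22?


IP:   00110011.10010010.01111110.00000100
Mask: 11111111.11111111.11111100.00000000
AND operation:
Net:  00110011.10010010.01111100.00000000
Network: 51.146.124.0/22


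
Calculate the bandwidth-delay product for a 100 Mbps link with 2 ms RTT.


BDP = bandwidth * RTT
= 100 Mbps * 2 ms
= 100 * 1e6 * 2 / 1000 bits
= 200000 bits
= 25000 bytes
= 24.4141 KB
BDP = 200000 bits (25000 bytes)


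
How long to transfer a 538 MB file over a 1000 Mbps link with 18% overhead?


Effective throughput = 1000 * (1 - 18/100) = 820.0 Mbps
File size in Mb = 538 * 8 = 4304 Mb
Time = 4304 / 820.0
Time = 5.2488 seconds


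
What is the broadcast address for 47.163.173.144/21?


Network: 47.163.168.0/21
Host bits = 11
Set all host bits to 1:
Broadcast: 47.163.175.255


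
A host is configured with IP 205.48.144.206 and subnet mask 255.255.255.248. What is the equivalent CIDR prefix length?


Binary: 11111111.11111111.11111111.11111000
Count leading 1s
Prefix: /29


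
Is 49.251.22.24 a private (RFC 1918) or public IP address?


RFC 1918 private ranges:
  10.0.0.0/8 (10.0.0.0 - 10.255.255.255)
  172.16.0.0/12 (172.16.0.0 - 172.31.255.255)
  192.168.0.0/16 (192.168.0.0 - 192.168.255.255)
Public (not in any RFC 1918 range)


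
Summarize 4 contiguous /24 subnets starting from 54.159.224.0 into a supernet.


Original prefix: /24
Number of subnets: 4 = 2^2
New prefix = 24 - 2 = 22
Supernet: 54.159.224.0/22


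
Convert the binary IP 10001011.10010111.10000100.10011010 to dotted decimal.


10001011 = 139
10010111 = 151
10000100 = 132
10011010 = 154
IP: 139.151.132.154


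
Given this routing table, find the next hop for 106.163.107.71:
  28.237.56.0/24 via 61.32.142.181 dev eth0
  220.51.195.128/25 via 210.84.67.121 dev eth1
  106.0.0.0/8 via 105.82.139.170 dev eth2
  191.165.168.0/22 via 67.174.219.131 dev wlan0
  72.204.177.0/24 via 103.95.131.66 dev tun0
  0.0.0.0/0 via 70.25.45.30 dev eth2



Longest prefix match for 106.163.107.71:
  /24 28.237.56.0: no
  /25 220.51.195.128: no
  /8 106.0.0.0: MATCH
  /22 191.165.168.0: no
  /24 72.204.177.0: no
  /0 0.0.0.0: MATCH
Selected: next-hop 105.82.139.170 via eth2 (matched /8)


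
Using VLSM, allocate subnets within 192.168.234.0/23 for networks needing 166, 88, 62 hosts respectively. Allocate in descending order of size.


166 hosts -> /24 (254 usable): 192.168.234.0/24
88 hosts -> /25 (126 usable): 192.168.235.0/25
62 hosts -> /26 (62 usable): 192.168.235.128/26
Allocation: 192.168.234.0/24 (166 hosts, 254 usable); 192.168.235.0/25 (88 hosts, 126 usable); 192.168.235.128/26 (62 hosts, 62 usable)


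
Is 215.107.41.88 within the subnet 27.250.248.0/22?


Subnet network: 27.250.248.0
Test IP AND mask: 215.107.40.0
No, 215.107.41.88 is not in 27.250.248.0/22


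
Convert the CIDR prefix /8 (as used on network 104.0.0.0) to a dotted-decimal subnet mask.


/8 means 8 network bits, 24 host bits
Binary: 11111111000000000000000000000000
Mask: 255.0.0.0


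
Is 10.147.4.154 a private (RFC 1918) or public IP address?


RFC 1918 private ranges:
  10.0.0.0/8 (10.0.0.0 - 10.255.255.255)
  172.16.0.0/12 (172.16.0.0 - 172.31.255.255)
  192.168.0.0/16 (192.168.0.0 - 192.168.255.255)
Private (in 10.0.0.0/8)


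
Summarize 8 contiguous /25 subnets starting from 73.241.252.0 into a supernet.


Original prefix: /25
Number of subnets: 8 = 2^3
New prefix = 25 - 3 = 22
Supernet: 73.241.252.0/22


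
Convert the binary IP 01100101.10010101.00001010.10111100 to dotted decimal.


01100101 = 101
10010101 = 149
00001010 = 10
10111100 = 188
IP: 101.149.10.188


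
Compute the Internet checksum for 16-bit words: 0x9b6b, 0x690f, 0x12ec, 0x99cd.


Sum all words (with carry folding):
+ 0x9b6b = 0x9b6b
+ 0x690f = 0x047b
+ 0x12ec = 0x1767
+ 0x99cd = 0xb134
One's complement: ~0xb134
Checksum = 0x4ecb


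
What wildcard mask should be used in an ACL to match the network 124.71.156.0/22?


Subnet mask: 255.255.252.0
Wildcard = 255.255.255.255 - subnet mask
255 - 255 = 0
255 - 255 = 0
255 - 252 = 3
255 - 0 = 255
Wildcard: 0.0.3.255


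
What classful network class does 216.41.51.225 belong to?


First octet: 216
Binary: 11011000
110xxxxx -> Class C (192-223)
Class C, default mask 255.255.255.0 (/24)


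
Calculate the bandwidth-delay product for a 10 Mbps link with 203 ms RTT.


BDP = bandwidth * RTT
= 10 Mbps * 203 ms
= 10 * 1e6 * 203 / 1000 bits
= 2030000 bits
= 253750 bytes
= 247.8027 KB
BDP = 2030000 bits (253750 bytes)


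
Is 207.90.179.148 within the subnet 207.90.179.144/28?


Subnet network: 207.90.179.144
Test IP AND mask: 207.90.179.144
Yes, 207.90.179.148 is in 207.90.179.144/28


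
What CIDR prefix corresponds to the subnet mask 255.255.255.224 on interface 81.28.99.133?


Binary: 11111111.11111111.11111111.11100000
Count leading 1s
Prefix: /27


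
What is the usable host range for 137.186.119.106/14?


Network: 137.184.0.0
Broadcast: 137.187.255.255
First usable = network + 1
Last usable = broadcast - 1
Range: 137.184.0.1 to 137.187.255.254


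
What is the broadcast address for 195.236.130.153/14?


Network: 195.236.0.0/14
Host bits = 18
Set all host bits to 1:
Broadcast: 195.239.255.255


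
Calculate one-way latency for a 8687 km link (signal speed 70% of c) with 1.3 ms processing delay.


Speed = 0.7 * 3e5 km/s = 210000 km/s
Propagation delay = 8687 / 210000 = 0.0414 s = 41.3667 ms
Processing delay = 1.3 ms
Total one-way latency = 42.6667 ms


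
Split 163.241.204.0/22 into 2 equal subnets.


New prefix = 22 + 1 = 23
Each subnet has 512 addresses
  163.241.204.0/23
  163.241.206.0/23
Subnets: 163.241.204.0/23, 163.241.206.0/23


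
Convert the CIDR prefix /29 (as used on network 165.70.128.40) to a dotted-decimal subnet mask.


/29 means 29 network bits, 3 host bits
Binary: 11111111111111111111111111111000
Mask: 255.255.255.248


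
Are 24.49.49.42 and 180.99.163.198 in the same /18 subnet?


Mask: 255.255.192.0
24.49.49.42 AND mask = 24.49.0.0
180.99.163.198 AND mask = 180.99.128.0
No, different subnets (24.49.0.0 vs 180.99.128.0)


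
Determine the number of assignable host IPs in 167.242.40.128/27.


Host bits = 32 - 27 = 5
Total addresses = 2^5 = 32
Usable = total - 2 (network and broadcast)
Usable hosts: 30


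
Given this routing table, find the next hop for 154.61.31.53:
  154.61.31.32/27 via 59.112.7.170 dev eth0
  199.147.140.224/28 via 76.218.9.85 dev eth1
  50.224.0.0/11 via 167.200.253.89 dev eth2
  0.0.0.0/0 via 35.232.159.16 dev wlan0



Longest prefix match for 154.61.31.53:
  /27 154.61.31.32: MATCH
  /28 199.147.140.224: no
  /11 50.224.0.0: no
  /0 0.0.0.0: MATCH
Selected: next-hop 59.112.7.170 via eth0 (matched /27)


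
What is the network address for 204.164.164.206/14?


IP:   11001100.10100100.10100100.11001110
Mask: 11111111.11111100.00000000.00000000
AND operation:
Net:  11001100.10100100.00000000.00000000
Network: 204.164.0.0/14


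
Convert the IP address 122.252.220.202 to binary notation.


122 = 01111010
252 = 11111100
220 = 11011100
202 = 11001010
Binary: 01111010.11111100.11011100.11001010


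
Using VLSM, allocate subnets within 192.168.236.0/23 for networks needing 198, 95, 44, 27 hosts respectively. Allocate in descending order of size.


198 hosts -> /24 (254 usable): 192.168.236.0/24
95 hosts -> /25 (126 usable): 192.168.237.0/25
44 hosts -> /26 (62 usable): 192.168.237.128/26
27 hosts -> /27 (30 usable): 192.168.237.192/27
Allocation: 192.168.236.0/24 (198 hosts, 254 usable); 192.168.237.0/25 (95 hosts, 126 usable); 192.168.237.128/26 (44 hosts, 62 usable); 192.168.237.192/27 (27 hosts, 30 usable)


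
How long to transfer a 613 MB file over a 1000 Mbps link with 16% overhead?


Effective throughput = 1000 * (1 - 16/100) = 840 Mbps
File size in Mb = 613 * 8 = 4904 Mb
Time = 4904 / 840
Time = 5.8381 seconds


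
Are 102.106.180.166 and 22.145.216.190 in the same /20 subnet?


Mask: 255.255.240.0
102.106.180.166 AND mask = 102.106.176.0
22.145.216.190 AND mask = 22.145.208.0
No, different subnets (102.106.176.0 vs 22.145.208.0)


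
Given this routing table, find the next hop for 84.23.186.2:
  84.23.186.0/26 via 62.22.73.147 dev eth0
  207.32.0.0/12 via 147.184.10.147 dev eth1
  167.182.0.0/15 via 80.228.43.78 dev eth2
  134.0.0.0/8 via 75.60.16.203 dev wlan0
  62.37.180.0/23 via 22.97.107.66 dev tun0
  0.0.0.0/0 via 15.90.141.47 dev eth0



Longest prefix match for 84.23.186.2:
  /26 84.23.186.0: MATCH
  /12 207.32.0.0: no
  /15 167.182.0.0: no
  /8 134.0.0.0: no
  /23 62.37.180.0: no
  /0 0.0.0.0: MATCH
Selected: next-hop 62.22.73.147 via eth0 (matched /26)


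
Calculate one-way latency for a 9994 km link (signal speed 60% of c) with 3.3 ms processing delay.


Speed = 0.6 * 3e5 km/s = 180000 km/s
Propagation delay = 9994 / 180000 = 0.0555 s = 55.5222 ms
Processing delay = 3.3 ms
Total one-way latency = 58.8222 ms


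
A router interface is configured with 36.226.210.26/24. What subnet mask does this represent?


/24 means 24 network bits, 8 host bits
Binary: 11111111111111111111111100000000
Mask: 255.255.255.0


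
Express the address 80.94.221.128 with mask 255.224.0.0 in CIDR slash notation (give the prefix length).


Binary: 11111111.11100000.00000000.00000000
Count leading 1s
Prefix: /11


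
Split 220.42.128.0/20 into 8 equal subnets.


New prefix = 20 + 3 = 23
Each subnet has 512 addresses
  220.42.128.0/23
  220.42.130.0/23
  220.42.132.0/23
  220.42.134.0/23
  220.42.136.0/23
  220.42.138.0/23
  220.42.140.0/23
  220.42.142.0/23
Subnets: 220.42.128.0/23, 220.42.130.0/23, 220.42.132.0/23, 220.42.134.0/23, 220.42.136.0/23, 220.42.138.0/23, 220.42.140.0/23, 220.42.142.0/23


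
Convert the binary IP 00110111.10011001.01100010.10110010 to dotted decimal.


00110111 = 55
10011001 = 153
01100010 = 98
10110010 = 178
IP: 55.153.98.178


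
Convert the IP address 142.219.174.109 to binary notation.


142 = 10001110
219 = 11011011
174 = 10101110
109 = 01101101
Binary: 10001110.11011011.10101110.01101101


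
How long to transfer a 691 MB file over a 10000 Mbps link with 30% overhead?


Effective throughput = 10000 * (1 - 30/100) = 7000 Mbps
File size in Mb = 691 * 8 = 5528 Mb
Time = 5528 / 7000
Time = 0.7897 seconds


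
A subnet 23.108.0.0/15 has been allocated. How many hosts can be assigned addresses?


Host bits = 32 - 15 = 17
Total addresses = 2^17 = 131072
Usable = total - 2 (network and broadcast)
Usable hosts: 131070


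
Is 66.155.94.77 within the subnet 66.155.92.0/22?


Subnet network: 66.155.92.0
Test IP AND mask: 66.155.92.0
Yes, 66.155.94.77 is in 66.155.92.0/22


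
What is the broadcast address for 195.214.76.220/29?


Network: 195.214.76.216/29
Host bits = 3
Set all host bits to 1:
Broadcast: 195.214.76.223


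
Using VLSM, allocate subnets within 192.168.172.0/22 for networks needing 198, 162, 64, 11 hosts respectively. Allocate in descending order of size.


198 hosts -> /24 (254 usable): 192.168.172.0/24
162 hosts -> /24 (254 usable): 192.168.173.0/24
64 hosts -> /25 (126 usable): 192.168.174.0/25
11 hosts -> /28 (14 usable): 192.168.174.128/28
Allocation: 192.168.172.0/24 (198 hosts, 254 usable); 192.168.173.0/24 (162 hosts, 254 usable); 192.168.174.0/25 (64 hosts, 126 usable); 192.168.174.128/28 (11 hosts, 14 usable)


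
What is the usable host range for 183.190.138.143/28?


Network: 183.190.138.128
Broadcast: 183.190.138.143
First usable = network + 1
Last usable = broadcast - 1
Range: 183.190.138.129 to 183.190.138.142


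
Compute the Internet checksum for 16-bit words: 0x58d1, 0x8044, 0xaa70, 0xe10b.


Sum all words (with carry folding):
+ 0x58d1 = 0x58d1
+ 0x8044 = 0xd915
+ 0xaa70 = 0x8386
+ 0xe10b = 0x6492
One's complement: ~0x6492
Checksum = 0x9b6d


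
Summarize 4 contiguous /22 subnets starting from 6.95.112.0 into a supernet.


Original prefix: /22
Number of subnets: 4 = 2^2
New prefix = 22 - 2 = 20
Supernet: 6.95.112.0/20


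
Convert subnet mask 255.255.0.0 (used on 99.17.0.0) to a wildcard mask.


Subnet mask: 255.255.0.0
Wildcard = 255.255.255.255 - subnet mask
255 - 255 = 0
255 - 255 = 0
255 - 0 = 255
255 - 0 = 255
Wildcard: 0.0.255.255


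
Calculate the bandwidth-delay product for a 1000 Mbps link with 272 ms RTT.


BDP = bandwidth * RTT
= 1000 Mbps * 272 ms
= 1000 * 1e6 * 272 / 1000 bits
= 272000000 bits
= 34000000 bytes
= 33203.125 KB
BDP = 272000000 bits (34000000 bytes)


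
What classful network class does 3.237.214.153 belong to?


First octet: 3
Binary: 00000011
0xxxxxxx -> Class A (1-126)
Class A, default mask 255.0.0.0 (/8)


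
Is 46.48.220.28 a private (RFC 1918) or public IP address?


RFC 1918 private ranges:
  10.0.0.0/8 (10.0.0.0 - 10.255.255.255)
  172.16.0.0/12 (172.16.0.0 - 172.31.255.255)
  192.168.0.0/16 (192.168.0.0 - 192.168.255.255)
Public (not in any RFC 1918 range)


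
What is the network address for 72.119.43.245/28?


IP:   01001000.01110111.00101011.11110101
Mask: 11111111.11111111.11111111.11110000
AND operation:
Net:  01001000.01110111.00101011.11110000
Network: 72.119.43.240/28


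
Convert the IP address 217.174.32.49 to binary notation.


217 = 11011001
174 = 10101110
32 = 00100000
49 = 00110001
Binary: 11011001.10101110.00100000.00110001


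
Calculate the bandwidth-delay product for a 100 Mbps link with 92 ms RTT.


BDP = bandwidth * RTT
= 100 Mbps * 92 ms
= 100 * 1e6 * 92 / 1000 bits
= 9200000 bits
= 1150000 bytes
= 1123.0469 KB
BDP = 9200000 bits (1150000 bytes)


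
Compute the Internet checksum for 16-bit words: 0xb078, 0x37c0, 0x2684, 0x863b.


Sum all words (with carry folding):
+ 0xb078 = 0xb078
+ 0x37c0 = 0xe838
+ 0x2684 = 0x0ebd
+ 0x863b = 0x94f8
One's complement: ~0x94f8
Checksum = 0x6b07


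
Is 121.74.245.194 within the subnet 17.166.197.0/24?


Subnet network: 17.166.197.0
Test IP AND mask: 121.74.245.0
No, 121.74.245.194 is not in 17.166.197.0/24


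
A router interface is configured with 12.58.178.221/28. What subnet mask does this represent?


/28 means 28 network bits, 4 host bits
Binary: 11111111111111111111111111110000
Mask: 255.255.255.240


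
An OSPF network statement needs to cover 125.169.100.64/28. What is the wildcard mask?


Subnet mask: 255.255.255.240
Wildcard = 255.255.255.255 - subnet mask
255 - 255 = 0
255 - 255 = 0
255 - 255 = 0
255 - 240 = 15
Wildcard: 0.0.0.15


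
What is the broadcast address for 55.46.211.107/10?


Network: 55.0.0.0/10
Host bits = 22
Set all host bits to 1:
Broadcast: 55.63.255.255


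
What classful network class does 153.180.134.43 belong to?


First octet: 153
Binary: 10011001
10xxxxxx -> Class B (128-191)
Class B, default mask 255.255.0.0 (/16)


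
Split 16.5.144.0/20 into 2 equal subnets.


New prefix = 20 + 1 = 21
Each subnet has 2048 addresses
  16.5.144.0/21
  16.5.152.0/21
Subnets: 16.5.144.0/21, 16.5.152.0/21


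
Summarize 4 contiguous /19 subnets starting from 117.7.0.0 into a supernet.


Original prefix: /19
Number of subnets: 4 = 2^2
New prefix = 19 - 2 = 17
Supernet: 117.7.0.0/17


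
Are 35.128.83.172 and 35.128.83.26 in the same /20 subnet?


Mask: 255.255.240.0
35.128.83.172 AND mask = 35.128.80.0
35.128.83.26 AND mask = 35.128.80.0
Yes, same subnet (35.128.80.0)


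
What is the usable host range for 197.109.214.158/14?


Network: 197.108.0.0
Broadcast: 197.111.255.255
First usable = network + 1
Last usable = broadcast - 1
Range: 197.108.0.1 to 197.111.255.254


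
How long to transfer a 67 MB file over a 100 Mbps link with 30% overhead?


Effective throughput = 100 * (1 - 30/100) = 70 Mbps
File size in Mb = 67 * 8 = 536 Mb
Time = 536 / 70
Time = 7.6571 seconds


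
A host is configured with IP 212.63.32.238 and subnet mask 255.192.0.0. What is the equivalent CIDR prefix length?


Binary: 11111111.11000000.00000000.00000000
Count leading 1s
Prefix: /10


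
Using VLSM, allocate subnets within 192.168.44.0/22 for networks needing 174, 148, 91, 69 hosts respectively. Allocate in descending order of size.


174 hosts -> /24 (254 usable): 192.168.44.0/24
148 hosts -> /24 (254 usable): 192.168.45.0/24
91 hosts -> /25 (126 usable): 192.168.46.0/25
69 hosts -> /25 (126 usable): 192.168.46.128/25
Allocation: 192.168.44.0/24 (174 hosts, 254 usable); 192.168.45.0/24 (148 hosts, 254 usable); 192.168.46.0/25 (91 hosts, 126 usable); 192.168.46.128/25 (69 hosts, 126 usable)


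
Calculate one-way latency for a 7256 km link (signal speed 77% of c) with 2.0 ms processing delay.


Speed = 0.77 * 3e5 km/s = 231000 km/s
Propagation delay = 7256 / 231000 = 0.0314 s = 31.4113 ms
Processing delay = 2.0 ms
Total one-way latency = 33.4113 ms


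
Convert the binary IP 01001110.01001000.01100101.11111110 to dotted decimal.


01001110 = 78
01001000 = 72
01100101 = 101
11111110 = 254
IP: 78.72.101.254


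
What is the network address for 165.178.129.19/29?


IP:   10100101.10110010.10000001.00010011
Mask: 11111111.11111111.11111111.11111000
AND operation:
Net:  10100101.10110010.10000001.00010000
Network: 165.178.129.16/29


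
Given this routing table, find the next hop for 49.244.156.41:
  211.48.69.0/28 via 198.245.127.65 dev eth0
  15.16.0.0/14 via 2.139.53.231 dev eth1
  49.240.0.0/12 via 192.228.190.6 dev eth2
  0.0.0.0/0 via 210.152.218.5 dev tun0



Longest prefix match for 49.244.156.41:
  /28 211.48.69.0: no
  /14 15.16.0.0: no
  /12 49.240.0.0: MATCH
  /0 0.0.0.0: MATCH
Selected: next-hop 192.228.190.6 via eth2 (matched /12)


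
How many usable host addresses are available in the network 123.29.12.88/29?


Host bits = 32 - 29 = 3
Total addresses = 2^3 = 8
Usable = total - 2 (network and broadcast)
Usable hosts: 6


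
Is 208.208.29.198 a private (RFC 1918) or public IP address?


RFC 1918 private ranges:
  10.0.0.0/8 (10.0.0.0 - 10.255.255.255)
  172.16.0.0/12 (172.16.0.0 - 172.31.255.255)
  192.168.0.0/16 (192.168.0.0 - 192.168.255.255)
Public (not in any RFC 1918 range)


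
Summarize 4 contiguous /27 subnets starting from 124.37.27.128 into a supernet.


Original prefix: /27
Number of subnets: 4 = 2^2
New prefix = 27 - 2 = 25
Supernet: 124.37.27.128/25


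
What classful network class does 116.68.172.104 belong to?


First octet: 116
Binary: 01110100
0xxxxxxx -> Class A (1-126)
Class A, default mask 255.0.0.0 (/8)


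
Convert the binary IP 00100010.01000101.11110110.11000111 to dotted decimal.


00100010 = 34
01000101 = 69
11110110 = 246
11000111 = 199
IP: 34.69.246.199


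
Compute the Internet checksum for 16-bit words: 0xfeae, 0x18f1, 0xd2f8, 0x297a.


Sum all words (with carry folding):
+ 0xfeae = 0xfeae
+ 0x18f1 = 0x17a0
+ 0xd2f8 = 0xea98
+ 0x297a = 0x1413
One's complement: ~0x1413
Checksum = 0xebec


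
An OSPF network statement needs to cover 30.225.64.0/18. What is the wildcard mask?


Subnet mask: 255.255.192.0
Wildcard = 255.255.255.255 - subnet mask
255 - 255 = 0
255 - 255 = 0
255 - 192 = 63
255 - 0 = 255
Wildcard: 0.0.63.255


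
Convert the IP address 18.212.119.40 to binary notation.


18 = 00010010
212 = 11010100
119 = 01110111
40 = 00101000
Binary: 00010010.11010100.01110111.00101000


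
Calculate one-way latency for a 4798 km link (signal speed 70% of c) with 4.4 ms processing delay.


Speed = 0.7 * 3e5 km/s = 210000 km/s
Propagation delay = 4798 / 210000 = 0.0228 s = 22.8476 ms
Processing delay = 4.4 ms
Total one-way latency = 27.2476 ms


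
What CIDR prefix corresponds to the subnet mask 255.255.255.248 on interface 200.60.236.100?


Binary: 11111111.11111111.11111111.11111000
Count leading 1s
Prefix: /29


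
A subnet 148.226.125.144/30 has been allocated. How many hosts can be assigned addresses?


Host bits = 32 - 30 = 2
Total addresses = 2^2 = 4
Usable = total - 2 (network and broadcast)
Usable hosts: 2


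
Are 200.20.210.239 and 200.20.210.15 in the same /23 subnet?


Mask: 255.255.254.0
200.20.210.239 AND mask = 200.20.210.0
200.20.210.15 AND mask = 200.20.210.0
Yes, same subnet (200.20.210.0)


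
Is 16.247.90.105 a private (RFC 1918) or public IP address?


RFC 1918 private ranges:
  10.0.0.0/8 (10.0.0.0 - 10.255.255.255)
  172.16.0.0/12 (172.16.0.0 - 172.31.255.255)
  192.168.0.0/16 (192.168.0.0 - 192.168.255.255)
Public (not in any RFC 1918 range)


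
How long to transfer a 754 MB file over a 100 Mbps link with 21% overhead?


Effective throughput = 100 * (1 - 21/100) = 79 Mbps
File size in Mb = 754 * 8 = 6032 Mb
Time = 6032 / 79
Time = 76.3544 seconds


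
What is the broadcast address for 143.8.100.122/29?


Network: 143.8.100.120/29
Host bits = 3
Set all host bits to 1:
Broadcast: 143.8.100.127


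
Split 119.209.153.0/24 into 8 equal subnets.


New prefix = 24 + 3 = 27
Each subnet has 32 addresses
  119.209.153.0/27
  119.209.153.32/27
  119.209.153.64/27
  119.209.153.96/27
  119.209.153.128/27
  119.209.153.160/27
  119.209.153.192/27
  119.209.153.224/27
Subnets: 119.209.153.0/27, 119.209.153.32/27, 119.209.153.64/27, 119.209.153.96/27, 119.209.153.128/27, 119.209.153.160/27, 119.209.153.192/27, 119.209.153.224/27


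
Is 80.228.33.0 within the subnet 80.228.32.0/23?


Subnet network: 80.228.32.0
Test IP AND mask: 80.228.32.0
Yes, 80.228.33.0 is in 80.228.32.0/23


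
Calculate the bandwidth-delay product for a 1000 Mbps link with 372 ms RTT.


BDP = bandwidth * RTT
= 1000 Mbps * 372 ms
= 1000 * 1e6 * 372 / 1000 bits
= 372000000 bits
= 46500000 bytes
= 45410.1562 KB
BDP = 372000000 bits (46500000 bytes)


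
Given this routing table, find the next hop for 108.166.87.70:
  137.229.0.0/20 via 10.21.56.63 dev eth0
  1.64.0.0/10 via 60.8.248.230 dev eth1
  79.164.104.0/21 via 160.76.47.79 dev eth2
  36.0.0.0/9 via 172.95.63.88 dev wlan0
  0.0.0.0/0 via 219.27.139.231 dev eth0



Longest prefix match for 108.166.87.70:
  /20 137.229.0.0: no
  /10 1.64.0.0: no
  /21 79.164.104.0: no
  /9 36.0.0.0: no
  /0 0.0.0.0: MATCH
Selected: next-hop 219.27.139.231 via eth0 (matched /0)


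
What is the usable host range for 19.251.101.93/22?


Network: 19.251.100.0
Broadcast: 19.251.103.255
First usable = network + 1
Last usable = broadcast - 1
Range: 19.251.100.1 to 19.251.103.254


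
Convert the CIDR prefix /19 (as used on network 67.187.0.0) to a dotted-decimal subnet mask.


/19 means 19 network bits, 13 host bits
Binary: 11111111111111111110000000000000
Mask: 255.255.224.0


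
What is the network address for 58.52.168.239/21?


IP:   00111010.00110100.10101000.11101111
Mask: 11111111.11111111.11111000.00000000
AND operation:
Net:  00111010.00110100.10101000.00000000
Network: 58.52.168.0/21


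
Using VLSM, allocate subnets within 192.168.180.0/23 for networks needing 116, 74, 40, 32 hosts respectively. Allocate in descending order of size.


116 hosts -> /25 (126 usable): 192.168.180.0/25
74 hosts -> /25 (126 usable): 192.168.180.128/25
40 hosts -> /26 (62 usable): 192.168.181.0/26
32 hosts -> /26 (62 usable): 192.168.181.64/26
Allocation: 192.168.180.0/25 (116 hosts, 126 usable); 192.168.180.128/25 (74 hosts, 126 usable); 192.168.181.0/26 (40 hosts, 62 usable); 192.168.181.64/26 (32 hosts, 62 usable)


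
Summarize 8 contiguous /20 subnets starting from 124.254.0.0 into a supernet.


Original prefix: /20
Number of subnets: 8 = 2^3
New prefix = 20 - 3 = 17
Supernet: 124.254.0.0/17


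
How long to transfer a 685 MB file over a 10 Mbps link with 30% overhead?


Effective throughput = 10 * (1 - 30/100) = 7 Mbps
File size in Mb = 685 * 8 = 5480 Mb
Time = 5480 / 7
Time = 782.8571 seconds


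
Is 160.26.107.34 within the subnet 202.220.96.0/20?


Subnet network: 202.220.96.0
Test IP AND mask: 160.26.96.0
No, 160.26.107.34 is not in 202.220.96.0/20


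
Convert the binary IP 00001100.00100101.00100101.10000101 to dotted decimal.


00001100 = 12
00100101 = 37
00100101 = 37
10000101 = 133
IP: 12.37.37.133


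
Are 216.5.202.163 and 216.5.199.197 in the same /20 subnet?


Mask: 255.255.240.0
216.5.202.163 AND mask = 216.5.192.0
216.5.199.197 AND mask = 216.5.192.0
Yes, same subnet (216.5.192.0)


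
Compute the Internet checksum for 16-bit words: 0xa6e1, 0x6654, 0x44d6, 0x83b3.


Sum all words (with carry folding):
+ 0xa6e1 = 0xa6e1
+ 0x6654 = 0x0d36
+ 0x44d6 = 0x520c
+ 0x83b3 = 0xd5bf
One's complement: ~0xd5bf
Checksum = 0x2a40


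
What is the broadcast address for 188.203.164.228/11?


Network: 188.192.0.0/11
Host bits = 21
Set all host bits to 1:
Broadcast: 188.223.255.255


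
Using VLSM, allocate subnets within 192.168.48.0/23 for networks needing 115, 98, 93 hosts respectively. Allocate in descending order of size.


115 hosts -> /25 (126 usable): 192.168.48.0/25
98 hosts -> /25 (126 usable): 192.168.48.128/25
93 hosts -> /25 (126 usable): 192.168.49.0/25
Allocation: 192.168.48.0/25 (115 hosts, 126 usable); 192.168.48.128/25 (98 hosts, 126 usable); 192.168.49.0/25 (93 hosts, 126 usable)


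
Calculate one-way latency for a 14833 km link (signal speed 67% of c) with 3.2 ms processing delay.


Speed = 0.67 * 3e5 km/s = 201000 km/s
Propagation delay = 14833 / 201000 = 0.0738 s = 73.796 ms
Processing delay = 3.2 ms
Total one-way latency = 76.996 ms


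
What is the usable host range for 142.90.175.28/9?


Network: 142.0.0.0
Broadcast: 142.127.255.255
First usable = network + 1
Last usable = broadcast - 1
Range: 142.0.0.1 to 142.127.255.254


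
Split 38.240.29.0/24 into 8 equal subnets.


New prefix = 24 + 3 = 27
Each subnet has 32 addresses
  38.240.29.0/27
  38.240.29.32/27
  38.240.29.64/27
  38.240.29.96/27
  38.240.29.128/27
  38.240.29.160/27
  38.240.29.192/27
  38.240.29.224/27
Subnets: 38.240.29.0/27, 38.240.29.32/27, 38.240.29.64/27, 38.240.29.96/27, 38.240.29.128/27, 38.240.29.160/27, 38.240.29.192/27, 38.240.29.224/27


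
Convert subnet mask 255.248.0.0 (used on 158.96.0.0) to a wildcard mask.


Subnet mask: 255.248.0.0
Wildcard = 255.255.255.255 - subnet mask
255 - 255 = 0
255 - 248 = 7
255 - 0 = 255
255 - 0 = 255
Wildcard: 0.7.255.255


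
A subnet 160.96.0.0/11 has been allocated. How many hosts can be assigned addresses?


Host bits = 32 - 11 = 21
Total addresses = 2^21 = 2097152
Usable = total - 2 (network and broadcast)
Usable hosts: 2097150


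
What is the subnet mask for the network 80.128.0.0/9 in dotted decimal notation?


/9 means 9 network bits, 23 host bits
Binary: 11111111100000000000000000000000
Mask: 255.128.0.0


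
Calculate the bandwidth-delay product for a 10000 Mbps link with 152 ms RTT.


BDP = bandwidth * RTT
= 10000 Mbps * 152 ms
= 10000 * 1e6 * 152 / 1000 bits
= 1520000000 bits
= 190000000 bytes
= 185546.875 KB
BDP = 1520000000 bits (190000000 bytes)


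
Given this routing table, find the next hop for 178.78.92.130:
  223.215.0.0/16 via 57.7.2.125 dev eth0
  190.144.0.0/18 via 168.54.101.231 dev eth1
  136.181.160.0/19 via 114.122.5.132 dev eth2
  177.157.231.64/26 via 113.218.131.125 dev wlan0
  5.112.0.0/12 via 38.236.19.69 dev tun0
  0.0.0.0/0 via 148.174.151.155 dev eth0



Longest prefix match for 178.78.92.130:
  /16 223.215.0.0: no
  /18 190.144.0.0: no
  /19 136.181.160.0: no
  /26 177.157.231.64: no
  /12 5.112.0.0: no
  /0 0.0.0.0: MATCH
Selected: next-hop 148.174.151.155 via eth0 (matched /0)


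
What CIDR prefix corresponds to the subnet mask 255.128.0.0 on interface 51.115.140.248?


Binary: 11111111.10000000.00000000.00000000
Count leading 1s
Prefix: /9


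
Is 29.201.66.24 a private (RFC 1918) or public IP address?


RFC 1918 private ranges:
  10.0.0.0/8 (10.0.0.0 - 10.255.255.255)
  172.16.0.0/12 (172.16.0.0 - 172.31.255.255)
  192.168.0.0/16 (192.168.0.0 - 192.168.255.255)
Public (not in any RFC 1918 range)


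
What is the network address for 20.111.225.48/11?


IP:   00010100.01101111.11100001.00110000
Mask: 11111111.11100000.00000000.00000000
AND operation:
Net:  00010100.01100000.00000000.00000000
Network: 20.96.0.0/11


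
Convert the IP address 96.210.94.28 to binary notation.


96 = 01100000
210 = 11010010
94 = 01011110
28 = 00011100
Binary: 01100000.11010010.01011110.00011100


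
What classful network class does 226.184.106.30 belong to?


First octet: 226
Binary: 11100010
1110xxxx -> Class D (224-239)
Class D (multicast), default mask N/A


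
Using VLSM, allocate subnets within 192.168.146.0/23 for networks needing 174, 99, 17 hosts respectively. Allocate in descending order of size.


174 hosts -> /24 (254 usable): 192.168.146.0/24
99 hosts -> /25 (126 usable): 192.168.147.0/25
17 hosts -> /27 (30 usable): 192.168.147.128/27
Allocation: 192.168.146.0/24 (174 hosts, 254 usable); 192.168.147.0/25 (99 hosts, 126 usable); 192.168.147.128/27 (17 hosts, 30 usable)


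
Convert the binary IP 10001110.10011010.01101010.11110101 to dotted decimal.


10001110 = 142
10011010 = 154
01101010 = 106
11110101 = 245
IP: 142.154.106.245


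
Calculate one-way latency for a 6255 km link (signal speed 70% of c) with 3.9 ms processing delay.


Speed = 0.7 * 3e5 km/s = 210000 km/s
Propagation delay = 6255 / 210000 = 0.0298 s = 29.7857 ms
Processing delay = 3.9 ms
Total one-way latency = 33.6857 ms


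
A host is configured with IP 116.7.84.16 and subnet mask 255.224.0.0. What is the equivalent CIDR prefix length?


Binary: 11111111.11100000.00000000.00000000
Count leading 1s
Prefix: /11


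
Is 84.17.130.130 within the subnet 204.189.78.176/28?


Subnet network: 204.189.78.176
Test IP AND mask: 84.17.130.128
No, 84.17.130.130 is not in 204.189.78.176/28


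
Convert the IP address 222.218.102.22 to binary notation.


222 = 11011110
218 = 11011010
102 = 01100110
22 = 00010110
Binary: 11011110.11011010.01100110.00010110


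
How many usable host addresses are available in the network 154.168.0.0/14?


Host bits = 32 - 14 = 18
Total addresses = 2^18 = 262144
Usable = total - 2 (network and broadcast)
Usable hosts: 262142


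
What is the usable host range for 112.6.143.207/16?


Network: 112.6.0.0
Broadcast: 112.6.255.255
First usable = network + 1
Last usable = broadcast - 1
Range: 112.6.0.1 to 112.6.255.254


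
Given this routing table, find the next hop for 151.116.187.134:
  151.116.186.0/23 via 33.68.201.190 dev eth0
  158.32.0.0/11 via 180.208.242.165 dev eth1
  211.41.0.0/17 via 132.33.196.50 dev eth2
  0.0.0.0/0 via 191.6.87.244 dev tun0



Longest prefix match for 151.116.187.134:
  /23 151.116.186.0: MATCH
  /11 158.32.0.0: no
  /17 211.41.0.0: no
  /0 0.0.0.0: MATCH
Selected: next-hop 33.68.201.190 via eth0 (matched /23)


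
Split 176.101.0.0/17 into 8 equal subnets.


New prefix = 17 + 3 = 20
Each subnet has 4096 addresses
  176.101.0.0/20
  176.101.16.0/20
  176.101.32.0/20
  176.101.48.0/20
  176.101.64.0/20
  176.101.80.0/20
  176.101.96.0/20
  176.101.112.0/20
Subnets: 176.101.0.0/20, 176.101.16.0/20, 176.101.32.0/20, 176.101.48.0/20, 176.101.64.0/20, 176.101.80.0/20, 176.101.96.0/20, 176.101.112.0/20


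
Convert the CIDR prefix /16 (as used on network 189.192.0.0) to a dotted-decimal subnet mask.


/16 means 16 network bits, 16 host bits
Binary: 11111111111111110000000000000000
Mask: 255.255.0.0


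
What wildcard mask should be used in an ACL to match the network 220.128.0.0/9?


Subnet mask: 255.128.0.0
Wildcard = 255.255.255.255 - subnet mask
255 - 255 = 0
255 - 128 = 127
255 - 0 = 255
255 - 0 = 255
Wildcard: 0.127.255.255


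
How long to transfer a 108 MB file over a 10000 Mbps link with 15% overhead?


Effective throughput = 10000 * (1 - 15/100) = 8500 Mbps
File size in Mb = 108 * 8 = 864 Mb
Time = 864 / 8500
Time = 0.1016 seconds


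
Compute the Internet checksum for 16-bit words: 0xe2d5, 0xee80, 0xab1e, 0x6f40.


Sum all words (with carry folding):
+ 0xe2d5 = 0xe2d5
+ 0xee80 = 0xd156
+ 0xab1e = 0x7c75
+ 0x6f40 = 0xebb5
One's complement: ~0xebb5
Checksum = 0x144a


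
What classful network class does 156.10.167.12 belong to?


First octet: 156
Binary: 10011100
10xxxxxx -> Class B (128-191)
Class B, default mask 255.255.0.0 (/16)


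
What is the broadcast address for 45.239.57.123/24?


Network: 45.239.57.0/24
Host bits = 8
Set all host bits to 1:
Broadcast: 45.239.57.255


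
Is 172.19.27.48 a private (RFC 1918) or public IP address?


RFC 1918 private ranges:
  10.0.0.0/8 (10.0.0.0 - 10.255.255.255)
  172.16.0.0/12 (172.16.0.0 - 172.31.255.255)
  192.168.0.0/16 (192.168.0.0 - 192.168.255.255)
Private (in 172.16.0.0/12)


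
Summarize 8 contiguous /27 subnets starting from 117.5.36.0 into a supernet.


Original prefix: /27
Number of subnets: 8 = 2^3
New prefix = 27 - 3 = 24
Supernet: 117.5.36.0/24


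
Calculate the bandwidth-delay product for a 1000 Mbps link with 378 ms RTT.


BDP = bandwidth * RTT
= 1000 Mbps * 378 ms
= 1000 * 1e6 * 378 / 1000 bits
= 378000000 bits
= 47250000 bytes
= 46142.5781 KB
BDP = 378000000 bits (47250000 bytes)


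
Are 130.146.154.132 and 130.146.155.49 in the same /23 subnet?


Mask: 255.255.254.0
130.146.154.132 AND mask = 130.146.154.0
130.146.155.49 AND mask = 130.146.154.0
Yes, same subnet (130.146.154.0)


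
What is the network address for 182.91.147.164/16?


IP:   10110110.01011011.10010011.10100100
Mask: 11111111.11111111.00000000.00000000
AND operation:
Net:  10110110.01011011.00000000.00000000
Network: 182.91.0.0/16


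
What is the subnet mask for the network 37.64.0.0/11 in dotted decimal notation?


/11 means 11 network bits, 21 host bits
Binary: 11111111111000000000000000000000
Mask: 255.224.0.0


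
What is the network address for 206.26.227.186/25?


IP:   11001110.00011010.11100011.10111010
Mask: 11111111.11111111.11111111.10000000
AND operation:
Net:  11001110.00011010.11100011.10000000
Network: 206.26.227.128/25


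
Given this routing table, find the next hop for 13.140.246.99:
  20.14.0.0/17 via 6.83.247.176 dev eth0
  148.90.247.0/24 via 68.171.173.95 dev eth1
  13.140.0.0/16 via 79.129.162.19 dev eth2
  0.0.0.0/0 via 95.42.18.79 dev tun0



Longest prefix match for 13.140.246.99:
  /17 20.14.0.0: no
  /24 148.90.247.0: no
  /16 13.140.0.0: MATCH
  /0 0.0.0.0: MATCH
Selected: next-hop 79.129.162.19 via eth2 (matched /16)


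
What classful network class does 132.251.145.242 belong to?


First octet: 132
Binary: 10000100
10xxxxxx -> Class B (128-191)
Class B, default mask 255.255.0.0 (/16)


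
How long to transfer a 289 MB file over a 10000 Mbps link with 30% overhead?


Effective throughput = 10000 * (1 - 30/100) = 7000 Mbps
File size in Mb = 289 * 8 = 2312 Mb
Time = 2312 / 7000
Time = 0.3303 seconds


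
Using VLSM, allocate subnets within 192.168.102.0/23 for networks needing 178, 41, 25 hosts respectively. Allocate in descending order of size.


178 hosts -> /24 (254 usable): 192.168.102.0/24
41 hosts -> /26 (62 usable): 192.168.103.0/26
25 hosts -> /27 (30 usable): 192.168.103.64/27
Allocation: 192.168.102.0/24 (178 hosts, 254 usable); 192.168.103.0/26 (41 hosts, 62 usable); 192.168.103.64/27 (25 hosts, 30 usable)


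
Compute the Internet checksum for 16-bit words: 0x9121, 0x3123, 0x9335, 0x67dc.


Sum all words (with carry folding):
+ 0x9121 = 0x9121
+ 0x3123 = 0xc244
+ 0x9335 = 0x557a
+ 0x67dc = 0xbd56
One's complement: ~0xbd56
Checksum = 0x42a9


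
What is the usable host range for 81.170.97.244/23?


Network: 81.170.96.0
Broadcast: 81.170.97.255
First usable = network + 1
Last usable = broadcast - 1
Range: 81.170.96.1 to 81.170.97.254


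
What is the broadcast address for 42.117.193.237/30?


Network: 42.117.193.236/30
Host bits = 2
Set all host bits to 1:
Broadcast: 42.117.193.239


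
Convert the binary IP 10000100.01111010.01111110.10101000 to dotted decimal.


10000100 = 132
01111010 = 122
01111110 = 126
10101000 = 168
IP: 132.122.126.168


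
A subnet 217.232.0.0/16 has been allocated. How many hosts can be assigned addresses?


Host bits = 32 - 16 = 16
Total addresses = 2^16 = 65536
Usable = total - 2 (network and broadcast)
Usable hosts: 65534


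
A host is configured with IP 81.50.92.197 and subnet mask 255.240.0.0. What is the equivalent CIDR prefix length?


Binary: 11111111.11110000.00000000.00000000
Count leading 1s
Prefix: /12


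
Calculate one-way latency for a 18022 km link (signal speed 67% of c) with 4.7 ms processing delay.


Speed = 0.67 * 3e5 km/s = 201000 km/s
Propagation delay = 18022 / 201000 = 0.0897 s = 89.6617 ms
Processing delay = 4.7 ms
Total one-way latency = 94.3617 ms


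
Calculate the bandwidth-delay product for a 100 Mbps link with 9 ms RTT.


BDP = bandwidth * RTT
= 100 Mbps * 9 ms
= 100 * 1e6 * 9 / 1000 bits
= 900000 bits
= 112500 bytes
= 109.8633 KB
BDP = 900000 bits (112500 bytes)


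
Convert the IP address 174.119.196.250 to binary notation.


174 = 10101110
119 = 01110111
196 = 11000100
250 = 11111010
Binary: 10101110.01110111.11000100.11111010


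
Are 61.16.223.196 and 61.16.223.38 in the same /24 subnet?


Mask: 255.255.255.0
61.16.223.196 AND mask = 61.16.223.0
61.16.223.38 AND mask = 61.16.223.0
Yes, same subnet (61.16.223.0)


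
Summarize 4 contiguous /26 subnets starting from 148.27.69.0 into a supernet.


Original prefix: /26
Number of subnets: 4 = 2^2
New prefix = 26 - 2 = 24
Supernet: 148.27.69.0/24


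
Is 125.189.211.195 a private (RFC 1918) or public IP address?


RFC 1918 private ranges:
  10.0.0.0/8 (10.0.0.0 - 10.255.255.255)
  172.16.0.0/12 (172.16.0.0 - 172.31.255.255)
  192.168.0.0/16 (192.168.0.0 - 192.168.255.255)
Public (not in any RFC 1918 range)


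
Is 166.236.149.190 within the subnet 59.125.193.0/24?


Subnet network: 59.125.193.0
Test IP AND mask: 166.236.149.0
No, 166.236.149.190 is not in 59.125.193.0/24
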